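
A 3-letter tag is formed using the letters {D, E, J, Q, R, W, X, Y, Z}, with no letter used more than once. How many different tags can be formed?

504

Choose and order 3 of the 9 symbols: the first letter has 9 options, the next 8, then 7.
9 × 8 × 7 = 504.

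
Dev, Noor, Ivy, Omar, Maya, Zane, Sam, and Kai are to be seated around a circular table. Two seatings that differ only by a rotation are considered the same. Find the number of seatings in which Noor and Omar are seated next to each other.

Glue Noor and Omar into a block (2 internal orders). Seating 7 units around a circle gives (6)! arrangements.
So 2 × (6)! = 2 × 720 = 1440.

1440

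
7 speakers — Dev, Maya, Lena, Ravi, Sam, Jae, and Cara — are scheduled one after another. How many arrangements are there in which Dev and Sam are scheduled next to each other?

Treat {Dev, Sam} as a single unit. There are 6 units to order, and the pair itself can be ordered 2 ways.
So the count is 2·(6)! = 1440.

1440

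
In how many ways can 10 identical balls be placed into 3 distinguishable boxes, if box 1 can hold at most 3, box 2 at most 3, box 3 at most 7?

10

By stars and bars, unrestricted non-negative solutions to x_1+…+x_3 = 10 number C(10+2,2) = 66.
Subtract solutions that violate a single cap (substitute x_i' = x_i − (cap_i+1)): x_1 ≥ 4 gives C(8,2) = 28; x_2 ≥ 4 gives C(8,2) = 28; x_3 ≥ 8 gives C(4,2) = 6. Together 62.
Add back pairs where two caps are both exceeded: 6 + 0 + 0 = 6.
By inclusion–exclusion the count is 66 − 62 + 6 = 10.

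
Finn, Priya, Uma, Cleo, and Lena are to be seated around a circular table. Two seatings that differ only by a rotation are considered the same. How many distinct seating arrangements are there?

Around a circle, 5 distinct people have 5!/5 = (4)! = 24 rotationally distinct seatings.

24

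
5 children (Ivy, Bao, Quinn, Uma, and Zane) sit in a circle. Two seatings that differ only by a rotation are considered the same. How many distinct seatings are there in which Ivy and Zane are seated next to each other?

Glue Ivy and Zane into a block (2 internal orders). Seating 4 units around a circle gives (3)! arrangements.
So 2 × (3)! = 2 × 6 = 12.

12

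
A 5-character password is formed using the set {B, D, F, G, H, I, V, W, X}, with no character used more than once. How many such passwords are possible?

15120

This is a permutation of 5 out of 9: P(9,5) = 9!/4!.
That product is 9 × 8 × 7 × 6 × 5 = 15120.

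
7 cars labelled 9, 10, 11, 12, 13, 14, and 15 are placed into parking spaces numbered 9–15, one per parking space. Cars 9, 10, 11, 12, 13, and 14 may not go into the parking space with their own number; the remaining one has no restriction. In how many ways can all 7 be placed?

Let Aᵢ (for 9 ≤ i ≤ 14) be the placements that put car i in its forbidden parking space. Any j of these fix j positions, leaving (7−j)! ways to fill the rest, and there are C(6,j) ways to pick which j.
By inclusion–exclusion, the number of valid placements is Σ_{j=0}^{6} (−1)^j C(6,j)·(7−j)!.
Computing: 5040 − 4320 + 1800 − 480 + 90 − 12 + 1 = 2119.

2119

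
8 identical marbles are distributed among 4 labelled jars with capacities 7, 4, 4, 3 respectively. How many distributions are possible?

89

Ignoring the caps, the number of non-negative solutions to x_1+…+x_4 = 8 is C(11,3) = 165.
Subtract solutions that violate a single cap (substitute x_i' = x_i − (cap_i+1)): x_1 ≥ 8 gives C(3,3) = 1; x_2 ≥ 5 gives C(6,3) = 20; x_3 ≥ 5 gives C(6,3) = 20; x_4 ≥ 4 gives C(7,3) = 35. Together 76.
No two caps can be exceeded simultaneously, so the pair terms are all 0.
By inclusion–exclusion the count is 165 − 76 + 0 = 89.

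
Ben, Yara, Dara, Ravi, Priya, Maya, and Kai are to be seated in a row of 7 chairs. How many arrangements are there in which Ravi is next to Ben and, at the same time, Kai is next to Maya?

480

Treat {Ravi,Ben} as one block (2 orders) and {Kai,Maya} as another (2 orders).
That leaves 5 units to arrange: 2 × 2 × 5! = 4 × 120 = 480.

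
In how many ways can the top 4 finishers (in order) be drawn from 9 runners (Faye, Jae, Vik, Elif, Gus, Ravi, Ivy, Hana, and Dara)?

There are 9 choices for 1st place, 8 for 2nd, and so on down to 6 for position 4.
That gives 9 × 8 × 7 × 6 = 3024.

3024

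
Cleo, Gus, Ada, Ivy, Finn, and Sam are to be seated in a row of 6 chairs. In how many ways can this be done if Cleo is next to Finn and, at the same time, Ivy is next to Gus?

Treat {Cleo,Finn} as one block (2 orders) and {Ivy,Gus} as another (2 orders).
That leaves 4 units to arrange: 2 × 2 × 4! = 4 × 24 = 96.

96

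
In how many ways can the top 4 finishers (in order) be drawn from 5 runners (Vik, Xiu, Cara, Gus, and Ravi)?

This is an ordered selection of 4 from 5: P(5,4).
That gives 5 × 4 × 3 × 2 = 120.

120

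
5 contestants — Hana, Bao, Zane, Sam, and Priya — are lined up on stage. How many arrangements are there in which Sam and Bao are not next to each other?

There are 5! = 120 arrangements in all. If Sam and Bao are adjacent, merging them into one block gives 2·(4)! = 48 arrangements.
Complementary counting: 120 − 48 = 72.

72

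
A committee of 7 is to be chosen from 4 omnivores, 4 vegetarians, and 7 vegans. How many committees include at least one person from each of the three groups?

With no constraint there are C(15,7) = 6435 possible selections.
Subtract selections that omit an entire group: no omnivores → C(11,7) = 330; no vegetarians → C(11,7) = 330; no vegans → C(8,7) = 8.
Add back selections omitting two groups (i.e. drawn from a single group): C(4,7) + C(4,7) + C(7,7) = 1.
By inclusion–exclusion: 6435 − 668 + 1 = 5768.

5768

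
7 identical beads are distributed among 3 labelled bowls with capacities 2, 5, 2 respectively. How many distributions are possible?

6

Ignoring the caps, the number of non-negative solutions to x_1+…+x_3 = 7 is C(9,2) = 36.
Subtract solutions that violate a single cap (substitute x_i' = x_i − (cap_i+1)): x_1 ≥ 3 gives C(6,2) = 15; x_2 ≥ 6 gives C(3,2) = 3; x_3 ≥ 3 gives C(6,2) = 15. Together 33.
Add back pairs where two caps are both exceeded: 0 + 3 + 0 = 3.
By inclusion–exclusion the count is 36 − 33 + 3 = 6.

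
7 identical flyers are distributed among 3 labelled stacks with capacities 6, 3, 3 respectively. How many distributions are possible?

By stars and bars, unrestricted non-negative solutions to x_1+…+x_3 = 7 number C(7+2,2) = 36.
Subtract solutions that violate a single cap (substitute x_i' = x_i − (cap_i+1)): x_1 ≥ 7 gives C(2,2) = 1; x_2 ≥ 4 gives C(5,2) = 10; x_3 ≥ 4 gives C(5,2) = 10. Together 21.
No two caps can be exceeded simultaneously, so the pair terms are all 0.
By inclusion–exclusion the count is 36 − 21 + 0 = 15.

15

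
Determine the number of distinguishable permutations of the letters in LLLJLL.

Letter multiplicities in LLLJLL: J×1, L×5.
Dividing 6! = 720 by 5! = 120 for the repeated letters gives 6.

6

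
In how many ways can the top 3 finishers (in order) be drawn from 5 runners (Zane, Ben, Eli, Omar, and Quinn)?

60

This is an ordered selection of 3 from 5: P(5,3).
That gives 5 × 4 × 3 = 60.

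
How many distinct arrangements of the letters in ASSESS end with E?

5

With the last slot taken by E, it remains to arrange the other 5 letters (ASSSS).
Those 5 letters have S appearing 4 times, giving (5)!/(4!) = 5.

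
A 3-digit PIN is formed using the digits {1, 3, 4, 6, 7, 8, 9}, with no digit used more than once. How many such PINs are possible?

210

This is a permutation of 3 out of 7: P(7,3) = 7!/4!.
7 × 6 × 5 = 210.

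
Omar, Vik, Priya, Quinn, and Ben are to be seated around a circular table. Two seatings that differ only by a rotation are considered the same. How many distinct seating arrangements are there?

Seat Omar anywhere (absorbing the rotational symmetry), then permute the other 4: (4)! = 24.

24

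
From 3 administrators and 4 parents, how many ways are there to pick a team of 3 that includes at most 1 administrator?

22

Split by how many administrators are chosen (0 through 1).
Sum: C(3,0)·C(4,3) + C(3,1)·C(4,2) = 4 + 18 = 22.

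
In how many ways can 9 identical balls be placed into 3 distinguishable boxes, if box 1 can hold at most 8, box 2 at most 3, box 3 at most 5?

23

By stars and bars, unrestricted non-negative solutions to x_1+…+x_3 = 9 number C(9+2,2) = 55.
Subtract solutions that violate a single cap (substitute x_i' = x_i − (cap_i+1)): x_1 ≥ 9 gives C(2,2) = 1; x_2 ≥ 4 gives C(7,2) = 21; x_3 ≥ 6 gives C(5,2) = 10. Together 32.
No two caps can be exceeded simultaneously, so the pair terms are all 0.
By inclusion–exclusion the count is 55 − 32 + 0 = 23.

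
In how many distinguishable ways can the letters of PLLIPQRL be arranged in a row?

3360

Letter multiplicities in PLLIPQRL: I×1, L×3, P×2, Q×1, R×1.
The number of distinct arrangements is 8!/(3!·2!) = 40320/12 = 3360.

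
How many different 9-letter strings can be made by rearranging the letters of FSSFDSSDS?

756

The 9 letters of FSSFDSSDS have repeats: D appearing twice, F appearing twice, and S appearing 5 times.
The number of distinct arrangements is 9!/(5!·2!·2!) = 362880/480 = 756.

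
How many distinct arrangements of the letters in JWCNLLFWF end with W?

10080

With the last slot taken by W, it remains to arrange the other 8 letters (JCNLLFWF).
Those 8 letters have F appearing twice and L appearing twice, giving (8)!/(2!·2!) = 10080.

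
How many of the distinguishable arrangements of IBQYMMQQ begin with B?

With the first slot taken by B, it remains to arrange the other 7 letters (IQYMMQQ).
Those 7 letters have M appearing twice and Q appearing 3 times, giving (7)!/(3!·2!) = 420.

420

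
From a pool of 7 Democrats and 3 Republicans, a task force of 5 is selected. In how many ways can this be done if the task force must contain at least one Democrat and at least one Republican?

231

With no constraint there are C(10,5) = 252 possible selections.
Subtract selections that omit an entire group: no Democrats → C(3,5) = 0; no Republicans → C(7,5) = 21.
Both groups omitted at once is impossible, so 252 − 21 = 231.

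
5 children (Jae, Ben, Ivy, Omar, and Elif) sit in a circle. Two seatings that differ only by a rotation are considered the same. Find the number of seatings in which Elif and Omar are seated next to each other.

12

Treat {Elif, Omar} as one unit (2 internal orders) and seat the resulting 4 units around the table: (3)! circular arrangements.
So 2 × (3)! = 2 × 6 = 12.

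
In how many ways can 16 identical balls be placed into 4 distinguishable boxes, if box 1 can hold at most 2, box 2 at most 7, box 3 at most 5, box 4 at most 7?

By stars and bars, unrestricted non-negative solutions to x_1+…+x_4 = 16 number C(16+3,3) = 969.
Subtract solutions that violate a single cap (substitute x_i' = x_i − (cap_i+1)): x_1 ≥ 3 gives C(16,3) = 560; x_2 ≥ 8 gives C(11,3) = 165; x_3 ≥ 6 gives C(13,3) = 286; x_4 ≥ 8 gives C(11,3) = 165. Together 1176.
Add back pairs where two caps are both exceeded: 56 + 120 + 56 + 10 + 1 + 10 = 253.
By inclusion–exclusion the count is 969 − 1176 + 253 = 46.

46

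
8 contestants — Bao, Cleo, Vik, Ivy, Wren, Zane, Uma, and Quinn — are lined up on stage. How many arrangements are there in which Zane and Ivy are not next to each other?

Of the 8! = 40320 arrangements, those with Zane and Ivy adjacent number 2 × 7! = 10080 (treat the pair as a block with 2 internal orders).
Complementary counting: 40320 − 10080 = 30240.

30240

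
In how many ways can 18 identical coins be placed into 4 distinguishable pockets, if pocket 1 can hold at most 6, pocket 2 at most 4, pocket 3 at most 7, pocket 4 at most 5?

35

Ignoring the caps, the number of non-negative solutions to x_1+…+x_4 = 18 is C(21,3) = 1330.
Subtract solutions that violate a single cap (substitute x_i' = x_i − (cap_i+1)): x_1 ≥ 7 gives C(14,3) = 364; x_2 ≥ 5 gives C(16,3) = 560; x_3 ≥ 8 gives C(13,3) = 286; x_4 ≥ 6 gives C(15,3) = 455. Together 1665.
Add back pairs where two caps are both exceeded: 84 + 20 + 56 + 56 + 120 + 35 = 371.
Subtract triples: 0 + 1 + 0 + 0 = 1.
By inclusion–exclusion the count is 1330 − 1665 + 371 − 1 = 35.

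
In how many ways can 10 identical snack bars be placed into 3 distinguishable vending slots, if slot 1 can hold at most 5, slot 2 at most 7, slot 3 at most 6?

35

Ignoring the caps, the number of non-negative solutions to x_1+…+x_3 = 10 is C(12,2) = 66.
Subtract solutions that violate a single cap (substitute x_i' = x_i − (cap_i+1)): x_1 ≥ 6 gives C(6,2) = 15; x_2 ≥ 8 gives C(4,2) = 6; x_3 ≥ 7 gives C(5,2) = 10. Together 31.
No two caps can be exceeded simultaneously, so the pair terms are all 0.
By inclusion–exclusion the count is 66 − 31 + 0 = 35.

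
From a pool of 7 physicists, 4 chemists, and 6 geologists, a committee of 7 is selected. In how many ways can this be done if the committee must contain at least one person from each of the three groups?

With no constraint there are C(17,7) = 19448 possible selections.
Subtract selections that omit an entire group: no physicists → C(10,7) = 120; no chemists → C(13,7) = 1716; no geologists → C(11,7) = 330.
Add back selections omitting two groups (i.e. drawn from a single group): C(7,7) + C(4,7) + C(6,7) = 1.
By inclusion–exclusion: 19448 − 2166 + 1 = 17283.

17283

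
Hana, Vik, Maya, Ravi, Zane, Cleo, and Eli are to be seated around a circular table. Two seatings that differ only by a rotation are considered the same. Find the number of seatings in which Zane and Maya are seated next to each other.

Glue Zane and Maya into a block (2 internal orders). Seating 6 units around a circle gives (5)! arrangements.
So 2 × (5)! = 2 × 120 = 240.

240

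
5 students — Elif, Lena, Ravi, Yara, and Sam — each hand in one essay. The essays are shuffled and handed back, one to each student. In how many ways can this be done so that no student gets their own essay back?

Let Aᵢ be the assignments in which student i gets their own essay. We want the size of the complement of A₁∪…∪A_5.
By inclusion–exclusion this is Σ_{j=0}^{5} (−1)^j C(5,j)·(5−j)!.
Computing: 120 − 120 + 60 − 20 + 5 − 1 = 44.

44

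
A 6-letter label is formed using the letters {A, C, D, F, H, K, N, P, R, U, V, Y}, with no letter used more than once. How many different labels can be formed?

With no repetition, fill the 6 letters in order: 12 choices, then 11, down to 7.
That product is 12 × 11 × 10 × 9 × 8 × 7 = 665280.

665280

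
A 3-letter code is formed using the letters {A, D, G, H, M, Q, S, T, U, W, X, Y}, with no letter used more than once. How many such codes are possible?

This is a permutation of 3 out of 12: P(12,3) = 12!/9!.
That product is 12 × 11 × 10 = 1320.

1320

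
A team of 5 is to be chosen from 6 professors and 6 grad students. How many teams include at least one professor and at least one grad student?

780

Total 5-person selections from all 12: C(12,5) = 792.
Subtract selections that omit an entire group: no professors → C(6,5) = 6; no grad students → C(6,5) = 6.
Both groups omitted at once is impossible, so 792 − 12 = 780.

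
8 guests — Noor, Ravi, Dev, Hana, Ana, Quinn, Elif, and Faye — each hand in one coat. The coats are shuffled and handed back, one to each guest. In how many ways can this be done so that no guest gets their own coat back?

This is the derangement count D_8: permutations of 8 items with no fixed point.
By inclusion–exclusion this is Σ_{j=0}^{8} (−1)^j C(8,j)·(8−j)!.
Computing: 40320 − 40320 + 20160 − 6720 + 1680 − 336 + 56 − 8 + 1 = 14833.

14833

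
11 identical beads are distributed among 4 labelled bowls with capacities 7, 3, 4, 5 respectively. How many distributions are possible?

By stars and bars, unrestricted non-negative solutions to x_1+…+x_4 = 11 number C(11+3,3) = 364.
Subtract solutions that violate a single cap (substitute x_i' = x_i − (cap_i+1)): x_1 ≥ 8 gives C(6,3) = 20; x_2 ≥ 4 gives C(10,3) = 120; x_3 ≥ 5 gives C(9,3) = 84; x_4 ≥ 6 gives C(8,3) = 56. Together 280.
Add back pairs where two caps are both exceeded: 0 + 0 + 0 + 10 + 4 + 1 = 15.
By inclusion–exclusion the count is 364 − 280 + 15 = 99.

99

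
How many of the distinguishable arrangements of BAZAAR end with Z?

20

Fix Z in the last position and arrange the remaining 5 letters.
Those 5 letters have A appearing 3 times, giving (5)!/(3!) = 20.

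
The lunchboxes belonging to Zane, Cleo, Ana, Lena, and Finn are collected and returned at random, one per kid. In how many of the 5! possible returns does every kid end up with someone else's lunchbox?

44

This is the derangement count D_5: permutations of 5 items with no fixed point.
By inclusion–exclusion this is Σ_{j=0}^{5} (−1)^j C(5,j)·(5−j)!.
Computing: 120 − 120 + 60 − 20 + 5 − 1 = 44.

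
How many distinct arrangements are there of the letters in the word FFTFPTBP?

The 8 letters of FFTFPTBP have repeats: F appearing 3 times, P appearing twice, and T appearing twice.
Dividing 8! = 40320 by 3!·2!·2! = 24 for the repeated letters gives 1680.

1680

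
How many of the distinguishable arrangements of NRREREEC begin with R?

With the first slot taken by R, it remains to arrange the other 7 letters (NREREEC).
Those 7 letters have E appearing 3 times and R appearing twice, giving (7)!/(3!·2!) = 420.

420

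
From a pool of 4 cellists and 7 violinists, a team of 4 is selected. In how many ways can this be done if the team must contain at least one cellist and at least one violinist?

Unrestricted: C(11,4) = 330 ways to pick any 4 of the 11.
Subtract selections that omit an entire group: no cellists → C(7,4) = 35; no violinists → C(4,4) = 1.
Both groups omitted at once is impossible, so 330 − 36 = 294.

294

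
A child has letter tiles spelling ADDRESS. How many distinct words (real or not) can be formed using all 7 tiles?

1260

The 7 letters of ADDRESS have repeats: D appearing twice and S appearing twice.
Dividing 7! = 5040 by 2!·2! = 4 for the repeated letters gives 1260.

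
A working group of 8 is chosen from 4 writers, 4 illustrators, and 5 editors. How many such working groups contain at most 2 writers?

657

Split by how many writers are chosen (0 through 2).
Sum: C(4,0)·C(9,8) + C(4,1)·C(9,7) + C(4,2)·C(9,6) = 9 + 144 + 504 = 657.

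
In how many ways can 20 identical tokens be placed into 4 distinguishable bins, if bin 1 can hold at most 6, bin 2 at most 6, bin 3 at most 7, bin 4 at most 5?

35

Ignoring the caps, the number of non-negative solutions to x_1+…+x_4 = 20 is C(23,3) = 1771.
Subtract solutions that violate a single cap (substitute x_i' = x_i − (cap_i+1)): x_1 ≥ 7 gives C(16,3) = 560; x_2 ≥ 7 gives C(16,3) = 560; x_3 ≥ 8 gives C(15,3) = 455; x_4 ≥ 6 gives C(17,3) = 680. Together 2255.
Add back pairs where two caps are both exceeded: 84 + 56 + 120 + 56 + 120 + 84 = 520.
Subtract triples: 0 + 1 + 0 + 0 = 1.
By inclusion–exclusion the count is 1771 − 2255 + 520 − 1 = 35.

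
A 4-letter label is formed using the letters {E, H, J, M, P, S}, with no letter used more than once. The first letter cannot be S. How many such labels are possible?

300

The first letter has 6−1 = 5 choices (anything except S).
The remaining 3 letters are filled from the other 5 symbols without repetition: 5 × 4 × 3 = 60.
Total: 5 × 60 = 300.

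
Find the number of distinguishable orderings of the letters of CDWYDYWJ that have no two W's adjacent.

Total arrangements of CDWYDYWJ: 8!/(2!·2!·2!) = 5040.
Arrangements with the W's together: treat WW as one letter, giving (7)!/(2!·2!) = 1260.
Subtracting, 5040 − 1260 = 3780 arrangements keep the W's apart.

3780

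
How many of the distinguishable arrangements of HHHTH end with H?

With the last slot taken by H, it remains to arrange the other 4 letters (HHTH).
Those 4 letters have H appearing 3 times, giving (4)!/(3!) = 4.

4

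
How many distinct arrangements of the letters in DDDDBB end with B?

Fix B in the last position and arrange the remaining 5 letters.
Those 5 letters have D appearing 4 times, giving (5)!/(4!) = 5.

5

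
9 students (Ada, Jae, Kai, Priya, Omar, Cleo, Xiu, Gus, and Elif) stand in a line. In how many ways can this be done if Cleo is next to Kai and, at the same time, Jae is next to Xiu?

Treat {Cleo,Kai} as one block (2 orders) and {Jae,Xiu} as another (2 orders).
That leaves 7 units to arrange: 2 × 2 × 7! = 4 × 5040 = 20160.

20160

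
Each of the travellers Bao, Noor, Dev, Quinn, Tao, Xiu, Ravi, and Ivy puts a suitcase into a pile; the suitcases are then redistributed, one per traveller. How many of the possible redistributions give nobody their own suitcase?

14833

This is the derangement count D_8: permutations of 8 items with no fixed point.
By inclusion–exclusion this is Σ_{j=0}^{8} (−1)^j C(8,j)·(8−j)!.
Computing: 40320 − 40320 + 20160 − 6720 + 1680 − 336 + 56 − 8 + 1 = 14833.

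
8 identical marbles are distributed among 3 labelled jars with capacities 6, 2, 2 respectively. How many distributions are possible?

6

By stars and bars, unrestricted non-negative solutions to x_1+…+x_3 = 8 number C(8+2,2) = 45.
Subtract solutions that violate a single cap (substitute x_i' = x_i − (cap_i+1)): x_1 ≥ 7 gives C(3,2) = 3; x_2 ≥ 3 gives C(7,2) = 21; x_3 ≥ 3 gives C(7,2) = 21. Together 45.
Add back pairs where two caps are both exceeded: 0 + 0 + 6 = 6.
By inclusion–exclusion the count is 45 − 45 + 6 = 6.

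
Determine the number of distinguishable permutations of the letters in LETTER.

180

The 6 letters of LETTER have repeats: E appearing twice and T appearing twice.
So there are 6! / (2!·2!) = 180 distinguishable arrangements.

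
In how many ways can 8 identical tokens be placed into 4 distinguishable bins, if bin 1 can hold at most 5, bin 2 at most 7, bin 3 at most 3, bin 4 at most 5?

By stars and bars, unrestricted non-negative solutions to x_1+…+x_4 = 8 number C(8+3,3) = 165.
Subtract solutions that violate a single cap (substitute x_i' = x_i − (cap_i+1)): x_1 ≥ 6 gives C(5,3) = 10; x_2 ≥ 8 gives C(3,3) = 1; x_3 ≥ 4 gives C(7,3) = 35; x_4 ≥ 6 gives C(5,3) = 10. Together 56.
No two caps can be exceeded simultaneously, so the pair terms are all 0.
By inclusion–exclusion the count is 165 − 56 + 0 = 109.

109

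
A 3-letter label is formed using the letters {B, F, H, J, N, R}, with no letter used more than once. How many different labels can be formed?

This is a permutation of 3 out of 6: P(6,3) = 6!/3!.
That product is 6 × 5 × 4 = 120.

120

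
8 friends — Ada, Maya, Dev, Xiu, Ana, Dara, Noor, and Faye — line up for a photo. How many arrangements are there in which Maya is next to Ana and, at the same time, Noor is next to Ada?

2880

Treat {Maya,Ana} as one block (2 orders) and {Noor,Ada} as another (2 orders).
That leaves 6 units to arrange: 2 × 2 × 6! = 4 × 720 = 2880.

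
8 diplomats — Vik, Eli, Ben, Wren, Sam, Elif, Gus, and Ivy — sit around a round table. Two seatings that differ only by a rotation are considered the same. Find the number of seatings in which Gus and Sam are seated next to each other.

1440

Glue Gus and Sam into a block (2 internal orders). Seating 7 units around a circle gives (6)! arrangements.
So 2 × (6)! = 2 × 720 = 1440.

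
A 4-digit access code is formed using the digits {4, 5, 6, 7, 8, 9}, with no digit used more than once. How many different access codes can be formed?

This is a permutation of 4 out of 6: P(6,4) = 6!/2!.
That product is 6 × 5 × 4 × 3 = 360.

360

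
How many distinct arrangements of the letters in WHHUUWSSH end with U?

1680

With the last slot taken by U, it remains to arrange the other 8 letters (WHHUWSSH).
Those 8 letters have H appearing 3 times, S appearing twice, and W appearing twice, giving (8)!/(3!·2!·2!) = 1680.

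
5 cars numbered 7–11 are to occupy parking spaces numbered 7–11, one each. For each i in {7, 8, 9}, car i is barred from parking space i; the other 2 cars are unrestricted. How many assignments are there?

64

Let Aᵢ (for i ∈ {7, 8, 9}) be the placements that put car i in its forbidden parking space. Any j of these fix j positions, leaving (5−j)! ways to fill the rest, and there are C(3,j) ways to pick which j.
By inclusion–exclusion, the number of valid placements is Σ_{j=0}^{3} (−1)^j C(3,j)·(5−j)!.
Computing: 120 − 72 + 18 − 2 = 64.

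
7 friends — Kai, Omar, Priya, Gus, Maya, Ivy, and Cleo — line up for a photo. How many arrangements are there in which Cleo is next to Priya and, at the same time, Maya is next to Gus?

Treat {Cleo,Priya} as one block (2 orders) and {Maya,Gus} as another (2 orders).
That leaves 5 units to arrange: 2 × 2 × 5! = 4 × 120 = 480.

480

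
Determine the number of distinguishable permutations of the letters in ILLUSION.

Letter multiplicities in ILLUSION: I×2, L×2, N×1, O×1, S×1, U×1.
So there are 8! / (2!·2!) = 10080 distinguishable arrangements.

10080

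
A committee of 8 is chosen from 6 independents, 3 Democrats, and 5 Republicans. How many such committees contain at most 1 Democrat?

1155

Split by how many Democrats are chosen (0 through 1).
Sum: C(3,0)·C(11,8) + C(3,1)·C(11,7) = 165 + 990 = 1155.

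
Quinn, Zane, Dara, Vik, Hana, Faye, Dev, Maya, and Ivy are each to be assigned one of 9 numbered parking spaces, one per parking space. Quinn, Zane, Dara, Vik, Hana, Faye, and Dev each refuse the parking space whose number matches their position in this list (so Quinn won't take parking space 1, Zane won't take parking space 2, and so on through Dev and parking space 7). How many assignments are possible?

165016

Let Aᵢ (for 1 ≤ i ≤ 7) be the placements that put person i in their forbidden parking space. Any j of these fix j positions, leaving (9−j)! ways to fill the rest, and there are C(7,j) ways to pick which j.
By inclusion–exclusion, the number of valid placements is Σ_{j=0}^{7} (−1)^j C(7,j)·(9−j)!.
Computing: 362880 − 282240 + 105840 − 25200 + 4200 − 504 + 42 − 2 = 165016.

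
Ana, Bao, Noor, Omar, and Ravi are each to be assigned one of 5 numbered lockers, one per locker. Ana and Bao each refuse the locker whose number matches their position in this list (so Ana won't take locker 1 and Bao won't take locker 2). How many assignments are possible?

Let Aᵢ (for i ∈ {1, 2}) be the placements that put person i in their forbidden locker. Any j of these fix j positions, leaving (5−j)! ways to fill the rest, and there are C(2,j) ways to pick which j.
By inclusion–exclusion, the number of valid placements is Σ_{j=0}^{2} (−1)^j C(2,j)·(5−j)!.
Computing: 120 − 48 + 6 = 78.

78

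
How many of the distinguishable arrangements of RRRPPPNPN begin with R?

Fix R in the first position and arrange the remaining 8 letters.
Those 8 letters have N appearing twice, P appearing 4 times, and R appearing twice, giving (8)!/(4!·2!·2!) = 420.

420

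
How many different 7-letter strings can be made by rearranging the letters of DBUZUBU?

DBUZUBU has 7 letters with B appearing twice and U appearing 3 times.
The number of distinct arrangements is 7!/(3!·2!) = 5040/12 = 420.

420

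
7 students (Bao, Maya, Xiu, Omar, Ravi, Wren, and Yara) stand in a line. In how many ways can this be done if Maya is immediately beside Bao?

Treat {Maya, Bao} as a single unit. There are 6 units to order, and the pair itself can be ordered 2 ways.
So the count is 2·(6)! = 1440.

1440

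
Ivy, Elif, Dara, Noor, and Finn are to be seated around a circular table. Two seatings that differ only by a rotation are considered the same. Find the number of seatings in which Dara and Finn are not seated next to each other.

Without the restriction there are (4)! = 24 seatings.
Those with Dara next to Finn: fuse the pair into one unit and seat 4 units around a circle — 2·(3)! = 12.
Subtracting, 24 − 12 = 12.

12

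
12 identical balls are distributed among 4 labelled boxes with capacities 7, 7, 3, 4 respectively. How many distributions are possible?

Without the upper bounds there are C(15,3) = 455 ways to split 12 among 4 boxes.
Subtract solutions that violate a single cap (substitute x_i' = x_i − (cap_i+1)): x_1 ≥ 8 gives C(7,3) = 35; x_2 ≥ 8 gives C(7,3) = 35; x_3 ≥ 4 gives C(11,3) = 165; x_4 ≥ 5 gives C(10,3) = 120. Together 355.
Add back pairs where two caps are both exceeded: 0 + 1 + 0 + 1 + 0 + 20 = 22.
By inclusion–exclusion the count is 455 − 355 + 22 = 122.

122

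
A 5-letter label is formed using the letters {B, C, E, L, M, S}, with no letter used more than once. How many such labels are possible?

720

With no repetition, fill the 5 letters in order: 6 choices, then 5, down to 2.
That product is 6 × 5 × 4 × 3 × 2 = 720.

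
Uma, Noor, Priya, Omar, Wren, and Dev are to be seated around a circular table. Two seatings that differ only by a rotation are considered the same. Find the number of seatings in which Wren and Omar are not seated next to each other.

All circular seatings of 6 people number (5)! = 120.
Seatings with Wren beside Omar: treat them as a block with 2 internal orders, giving 2 × (4)! = 48.
Subtracting, 120 − 48 = 72.

72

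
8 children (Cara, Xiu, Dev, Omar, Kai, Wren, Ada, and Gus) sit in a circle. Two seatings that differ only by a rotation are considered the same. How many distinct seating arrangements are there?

Around a circle, 8 distinct people have 8!/8 = (7)! = 5040 rotationally distinct seatings.

5040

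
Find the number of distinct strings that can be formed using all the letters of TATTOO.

The 6 letters of TATTOO have repeats: O appearing twice and T appearing 3 times.
So there are 6! / (3!·2!) = 60 distinguishable arrangements.

60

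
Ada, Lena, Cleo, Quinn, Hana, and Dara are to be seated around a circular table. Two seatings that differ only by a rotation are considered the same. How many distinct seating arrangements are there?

Around a circle, 6 distinct people have 6!/6 = (5)! = 120 rotationally distinct seatings.

120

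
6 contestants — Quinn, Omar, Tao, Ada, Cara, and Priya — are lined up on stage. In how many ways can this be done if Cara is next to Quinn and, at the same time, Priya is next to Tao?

96

Treat {Cara,Quinn} as one block (2 orders) and {Priya,Tao} as another (2 orders).
That leaves 4 units to arrange: 2 × 2 × 4! = 4 × 24 = 96.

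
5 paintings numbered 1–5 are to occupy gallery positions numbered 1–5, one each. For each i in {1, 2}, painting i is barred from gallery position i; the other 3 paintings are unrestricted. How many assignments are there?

78

Let Aᵢ (for i ∈ {1, 2}) be the placements that put painting i in its forbidden gallery position. Any j of these fix j positions, leaving (5−j)! ways to fill the rest, and there are C(2,j) ways to pick which j.
By inclusion–exclusion, the number of valid placements is Σ_{j=0}^{2} (−1)^j C(2,j)·(5−j)!.
Computing: 120 − 48 + 6 = 78.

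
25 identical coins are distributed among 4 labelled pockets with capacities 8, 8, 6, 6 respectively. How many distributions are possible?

Ignoring the caps, the number of non-negative solutions to x_1+…+x_4 = 25 is C(28,3) = 3276.
Subtract solutions that violate a single cap (substitute x_i' = x_i − (cap_i+1)): x_1 ≥ 9 gives C(19,3) = 969; x_2 ≥ 9 gives C(19,3) = 969; x_3 ≥ 7 gives C(21,3) = 1330; x_4 ≥ 7 gives C(21,3) = 1330. Together 4598.
Add back pairs where two caps are both exceeded: 120 + 220 + 220 + 220 + 220 + 364 = 1364.
Subtract triples: 1 + 1 + 10 + 10 = 22.
By inclusion–exclusion the count is 3276 − 4598 + 1364 − 22 = 20.

20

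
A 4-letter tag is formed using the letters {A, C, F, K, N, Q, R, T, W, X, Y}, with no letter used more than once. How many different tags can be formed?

With no repetition, fill the 4 letters in order: 11 choices, then 10, down to 8.
11 × 10 × 9 × 8 = 7920.

7920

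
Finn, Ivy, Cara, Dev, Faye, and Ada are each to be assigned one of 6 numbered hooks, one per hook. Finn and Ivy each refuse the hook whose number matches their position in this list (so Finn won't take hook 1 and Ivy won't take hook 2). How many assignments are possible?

Let Aᵢ (for i ∈ {1, 2}) be the placements that put person i in their forbidden hook. Any j of these fix j positions, leaving (6−j)! ways to fill the rest, and there are C(2,j) ways to pick which j.
By inclusion–exclusion, the number of valid placements is Σ_{j=0}^{2} (−1)^j C(2,j)·(6−j)!.
Computing: 720 − 240 + 24 = 504.

504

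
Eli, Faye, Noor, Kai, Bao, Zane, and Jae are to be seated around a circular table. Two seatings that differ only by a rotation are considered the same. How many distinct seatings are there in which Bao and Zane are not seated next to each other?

480

All circular seatings of 7 people number (6)! = 720.
Those with Bao next to Zane: fuse the pair into one unit and seat 6 units around a circle — 2·(5)! = 240.
Subtracting, 720 − 240 = 480.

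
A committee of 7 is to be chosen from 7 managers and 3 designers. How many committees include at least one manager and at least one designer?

119

Total 7-person selections from all 10: C(10,7) = 120.
Selections missing a whole group: no managers → C(3,7) = 0; no designers → C(7,7) = 1.
Both groups omitted at once is impossible, so 120 − 1 = 119.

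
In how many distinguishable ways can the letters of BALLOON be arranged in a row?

1260

The 7 letters of BALLOON have repeats: L appearing twice and O appearing twice.
So there are 7! / (2!·2!) = 1260 distinguishable arrangements.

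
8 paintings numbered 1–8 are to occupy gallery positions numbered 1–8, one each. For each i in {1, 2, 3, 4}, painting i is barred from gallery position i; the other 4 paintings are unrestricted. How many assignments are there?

Let Aᵢ (for 1 ≤ i ≤ 4) be the placements that put painting i in its forbidden gallery position. Any j of these fix j positions, leaving (8−j)! ways to fill the rest, and there are C(4,j) ways to pick which j.
By inclusion–exclusion, the number of valid placements is Σ_{j=0}^{4} (−1)^j C(4,j)·(8−j)!.
Computing: 40320 − 20160 + 4320 − 480 + 24 = 24024.

24024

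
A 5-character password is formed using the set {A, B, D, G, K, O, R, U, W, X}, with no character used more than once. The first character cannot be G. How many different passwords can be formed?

27216

The first character has 10−1 = 9 choices (anything except G).
The remaining 4 characters are filled from the other 9 symbols without repetition: 9 × 8 × 7 × 6 = 3024.
Total: 9 × 3024 = 27216.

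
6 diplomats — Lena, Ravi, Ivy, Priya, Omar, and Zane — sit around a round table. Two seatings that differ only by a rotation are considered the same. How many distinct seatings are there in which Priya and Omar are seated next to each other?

Glue Priya and Omar into a block (2 internal orders). Seating 5 units around a circle gives (4)! arrangements.
So 2 × (4)! = 2 × 24 = 48.

48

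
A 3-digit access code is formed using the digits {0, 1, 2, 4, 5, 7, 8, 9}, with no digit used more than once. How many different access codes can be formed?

336

With no repetition, fill the 3 digits in order: 8 choices, then 7, down to 6.
That product is 8 × 7 × 6 = 336.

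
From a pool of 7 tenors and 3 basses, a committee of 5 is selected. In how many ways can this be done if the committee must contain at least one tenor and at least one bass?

231

Unrestricted: C(10,5) = 252 ways to pick any 5 of the 10.
Selections missing a whole group: no tenors → C(3,5) = 0; no basses → C(7,5) = 21.
Both groups omitted at once is impossible, so 252 − 21 = 231.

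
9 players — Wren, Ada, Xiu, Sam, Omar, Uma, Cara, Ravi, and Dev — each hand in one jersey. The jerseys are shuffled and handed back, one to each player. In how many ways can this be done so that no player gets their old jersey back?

Let Aᵢ be the assignments in which player i gets their old jersey. We want the size of the complement of A₁∪…∪A_9.
By inclusion–exclusion this is Σ_{j=0}^{9} (−1)^j C(9,j)·(9−j)!.
Computing: 362880 − 362880 + 181440 − 60480 + 15120 − 3024 + 504 − 72 + 9 − 1 = 133496.

133496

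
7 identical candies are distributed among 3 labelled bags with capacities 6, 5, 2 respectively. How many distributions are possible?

17

Without the upper bounds there are C(9,2) = 36 ways to split 7 among 3 bags.
Subtract solutions that violate a single cap (substitute x_i' = x_i − (cap_i+1)): x_1 ≥ 7 gives C(2,2) = 1; x_2 ≥ 6 gives C(3,2) = 3; x_3 ≥ 3 gives C(6,2) = 15. Together 19.
No two caps can be exceeded simultaneously, so the pair terms are all 0.
By inclusion–exclusion the count is 36 − 19 + 0 = 17.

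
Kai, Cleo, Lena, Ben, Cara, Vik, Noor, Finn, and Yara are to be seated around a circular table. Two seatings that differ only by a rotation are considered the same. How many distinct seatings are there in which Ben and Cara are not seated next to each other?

30240

All circular seatings of 9 people number (8)! = 40320.
Seatings with Ben beside Cara: treat them as a block with 2 internal orders, giving 2 × (7)! = 10080.
Subtracting, 40320 − 10080 = 30240.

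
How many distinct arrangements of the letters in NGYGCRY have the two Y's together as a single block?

360

Treat the 2 copies of Y as a single block. The multiset to arrange is then {YY, C, G, G, N, R}, 6 items in all.
That gives (6)!/(2!) = 360 arrangements.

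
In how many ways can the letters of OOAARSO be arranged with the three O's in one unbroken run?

60

Treat the 3 copies of O as a single block. The multiset to arrange is then {OOO, A, A, R, S}, 5 items in all.
That gives (5)!/(2!) = 60 arrangements.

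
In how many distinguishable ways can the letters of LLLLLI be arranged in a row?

6

LLLLLI has 6 letters with L appearing 5 times.
Dividing 6! = 720 by 5! = 120 for the repeated letters gives 6.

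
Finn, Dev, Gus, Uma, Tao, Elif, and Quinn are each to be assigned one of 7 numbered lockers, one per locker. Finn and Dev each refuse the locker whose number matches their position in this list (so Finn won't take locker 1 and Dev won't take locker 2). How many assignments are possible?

Let Aᵢ (for i ∈ {1, 2}) be the placements that put person i in their forbidden locker. Any j of these fix j positions, leaving (7−j)! ways to fill the rest, and there are C(2,j) ways to pick which j.
By inclusion–exclusion, the number of valid placements is Σ_{j=0}^{2} (−1)^j C(2,j)·(7−j)!.
Computing: 5040 − 1440 + 120 = 3720.

3720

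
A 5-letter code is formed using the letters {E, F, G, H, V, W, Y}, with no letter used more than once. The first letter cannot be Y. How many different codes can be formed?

The first letter has 7−1 = 6 choices (anything except Y).
The remaining 4 letters are filled from the other 6 symbols without repetition: 6 × 5 × 4 × 3 = 360.
Total: 6 × 360 = 2160.

2160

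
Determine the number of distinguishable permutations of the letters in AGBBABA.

AGBBABA has 7 letters with A appearing 3 times and B appearing 3 times.
The number of distinct arrangements is 7!/(3!·3!) = 5040/36 = 140.

140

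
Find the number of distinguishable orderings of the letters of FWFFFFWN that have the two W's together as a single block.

42

Treat the 2 copies of W as a single block. The multiset to arrange is then {WW, F, F, F, F, F, N}, 7 items in all.
That gives (7)!/(5!) = 42 arrangements.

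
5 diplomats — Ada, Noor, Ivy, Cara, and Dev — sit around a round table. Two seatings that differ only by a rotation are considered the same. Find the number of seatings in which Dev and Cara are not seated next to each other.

All circular seatings of 5 people number (4)! = 24.
Those with Dev next to Cara: fuse the pair into one unit and seat 4 units around a circle — 2·(3)! = 12.
Subtracting, 24 − 12 = 12.

12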